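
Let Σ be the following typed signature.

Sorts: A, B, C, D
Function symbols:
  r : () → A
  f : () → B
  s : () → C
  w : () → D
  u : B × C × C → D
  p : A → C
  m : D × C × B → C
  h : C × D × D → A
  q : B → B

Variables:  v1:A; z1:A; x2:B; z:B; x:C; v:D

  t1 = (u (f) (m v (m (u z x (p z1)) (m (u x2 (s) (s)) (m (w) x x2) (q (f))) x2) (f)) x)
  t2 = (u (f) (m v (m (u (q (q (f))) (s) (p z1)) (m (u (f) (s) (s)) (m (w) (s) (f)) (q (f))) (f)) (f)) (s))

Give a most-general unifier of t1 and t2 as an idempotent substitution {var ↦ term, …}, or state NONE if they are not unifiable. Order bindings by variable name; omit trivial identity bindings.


{x ↦ (s), x2 ↦ (f), z ↦ (q (q (f)))}


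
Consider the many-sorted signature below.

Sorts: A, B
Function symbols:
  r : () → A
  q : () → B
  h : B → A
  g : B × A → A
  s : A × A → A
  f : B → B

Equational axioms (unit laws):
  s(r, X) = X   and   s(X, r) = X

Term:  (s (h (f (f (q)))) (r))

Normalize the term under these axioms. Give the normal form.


normal form = (h (f (f (q))))

1. (s (h (f (f (q)))) (r))  →  (h (f (f (q))))


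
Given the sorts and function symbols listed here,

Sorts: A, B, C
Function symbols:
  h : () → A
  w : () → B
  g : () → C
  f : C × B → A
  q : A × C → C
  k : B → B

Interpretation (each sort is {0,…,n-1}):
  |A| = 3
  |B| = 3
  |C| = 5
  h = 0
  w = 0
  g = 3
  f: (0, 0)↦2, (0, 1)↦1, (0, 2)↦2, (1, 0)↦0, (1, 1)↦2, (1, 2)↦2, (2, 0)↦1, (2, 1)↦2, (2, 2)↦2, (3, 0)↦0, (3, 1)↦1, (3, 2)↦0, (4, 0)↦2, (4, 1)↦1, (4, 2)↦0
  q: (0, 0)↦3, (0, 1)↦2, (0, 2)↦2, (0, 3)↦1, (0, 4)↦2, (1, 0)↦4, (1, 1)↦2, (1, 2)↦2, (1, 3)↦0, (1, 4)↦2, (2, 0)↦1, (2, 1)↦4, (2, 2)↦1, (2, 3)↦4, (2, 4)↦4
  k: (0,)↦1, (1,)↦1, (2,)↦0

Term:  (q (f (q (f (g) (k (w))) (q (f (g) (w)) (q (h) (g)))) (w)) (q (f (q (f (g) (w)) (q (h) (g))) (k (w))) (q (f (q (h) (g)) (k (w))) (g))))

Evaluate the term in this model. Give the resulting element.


value = 2

  g = 3
  w = 0
  (k (w)) = k(0,) = 1
  (f (g) (k (w))) = f(3, 1) = 1
  g = 3
  w = 0
  (f (g) (w)) = f(3, 0) = 0
  h = 0
  g = 3
  (q (h) (g)) = q(0, 3) = 1
  (q (f (g) (w)) (q (h) (g))) = q(0, 1) = 2
  (q (f (g) (k (w))) (q (f (g) (w)) (q (h) (g)))) = q(1, 2) = 2
  w = 0
  (f (q (f (g) (k (w))) (q (f (g) (w)) (q (h) (g)))) (w)) = f(2, 0) = 1
  g = 3
  w = 0
  (f (g) (w)) = f(3, 0) = 0
  h = 0
  g = 3
  (q (h) (g)) = q(0, 3) = 1
  (q (f (g) (w)) (q (h) (g))) = q(0, 1) = 2
  w = 0
  (k (w)) = k(0,) = 1
  (f (q (f (g) (w)) (q (h) (g))) (k (w))) = f(2, 1) = 2
  h = 0
  g = 3
  (q (h) (g)) = q(0, 3) = 1
  w = 0
  (k (w)) = k(0,) = 1
  (f (q (h) (g)) (k (w))) = f(1, 1) = 2
  g = 3
  (q (f (q (h) (g)) (k (w))) (g)) = q(2, 3) = 4
  (q (f (q (f (g) (w)) (q (h) (g))) (k (w))) (q (f (q (h) (g)) (k (w))) (g))) = q(2, 4) = 4
  (q (f (q (f (g) (k (w))) (q (f (g) (w)) (q (h) (g)))) (w)) (q (f (q (f (g) (w)) (q (h) (g))) (k (w))) (q (f (q (h) (g)) (k (w))) (g)))) = q(1, 4) = 2


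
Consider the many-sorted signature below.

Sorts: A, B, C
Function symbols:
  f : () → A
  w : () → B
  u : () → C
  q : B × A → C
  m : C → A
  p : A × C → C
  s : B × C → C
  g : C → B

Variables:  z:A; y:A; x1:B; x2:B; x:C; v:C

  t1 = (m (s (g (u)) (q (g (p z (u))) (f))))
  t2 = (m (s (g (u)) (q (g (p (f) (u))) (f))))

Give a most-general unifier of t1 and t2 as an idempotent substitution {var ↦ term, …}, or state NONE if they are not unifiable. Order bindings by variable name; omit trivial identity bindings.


{z ↦ (f)}


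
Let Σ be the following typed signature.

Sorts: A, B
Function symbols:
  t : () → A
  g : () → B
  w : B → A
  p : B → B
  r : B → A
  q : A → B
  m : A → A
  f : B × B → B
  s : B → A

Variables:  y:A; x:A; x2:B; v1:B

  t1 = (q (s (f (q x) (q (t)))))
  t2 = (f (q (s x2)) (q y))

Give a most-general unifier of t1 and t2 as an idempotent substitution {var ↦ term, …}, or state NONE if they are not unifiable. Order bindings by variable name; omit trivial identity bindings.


NONE (not unifiable)

head clash or occurs-check failure — not unifiable


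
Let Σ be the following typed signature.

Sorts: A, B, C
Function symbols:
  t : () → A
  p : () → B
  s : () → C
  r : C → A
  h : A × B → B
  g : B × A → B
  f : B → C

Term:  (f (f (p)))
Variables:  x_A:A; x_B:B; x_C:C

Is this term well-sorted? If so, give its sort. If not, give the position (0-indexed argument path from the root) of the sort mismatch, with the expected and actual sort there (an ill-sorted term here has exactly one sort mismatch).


ill-sorted at position [0]: expected B, got C

    (p) : B
  (f (p)) : C
(f (f (p))) : ✗ arg 0 at [0] has sort C, expected B


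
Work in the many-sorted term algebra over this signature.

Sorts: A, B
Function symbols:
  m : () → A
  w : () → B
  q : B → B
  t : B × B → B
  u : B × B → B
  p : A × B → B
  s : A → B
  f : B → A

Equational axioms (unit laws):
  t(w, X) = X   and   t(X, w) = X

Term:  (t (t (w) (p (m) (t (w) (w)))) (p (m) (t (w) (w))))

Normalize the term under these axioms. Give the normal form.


1. (t (t (w) (p (m) (t (w) (w)))) (p (m) (t (w) (w))))  →  (t (p (m) (t (w) (w))) (p (m) (t (w) (w))))
2. (t (p (m) (t (w) (w))) (p (m) (t (w) (w))))  →  (t (p (m) (w)) (p (m) (t (w) (w))))
3. (t (p (m) (w)) (p (m) (t (w) (w))))  →  (t (p (m) (w)) (p (m) (w)))

normal form = (t (p (m) (w)) (p (m) (w)))


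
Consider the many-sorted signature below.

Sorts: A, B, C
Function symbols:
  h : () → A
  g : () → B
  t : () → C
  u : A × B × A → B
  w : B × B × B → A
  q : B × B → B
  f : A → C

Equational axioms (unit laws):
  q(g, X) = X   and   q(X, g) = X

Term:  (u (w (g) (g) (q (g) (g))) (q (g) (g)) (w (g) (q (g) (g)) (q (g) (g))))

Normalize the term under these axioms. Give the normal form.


1. (u (w (g) (g) (q (g) (g))) (q (g) (g)) (w (g) (q (g) (g)) (q (g) (g))))  →  (u (w (g) (g) (g)) (q (g) (g)) (w (g) (q (g) (g)) (q (g) (g))))
2. (u (w (g) (g) (g)) (q (g) (g)) (w (g) (q (g) (g)) (q (g) (g))))  →  (u (w (g) (g) (g)) (g) (w (g) (q (g) (g)) (q (g) (g))))
3. (u (w (g) (g) (g)) (g) (w (g) (q (g) (g)) (q (g) (g))))  →  (u (w (g) (g) (g)) (g) (w (g) (g) (q (g) (g))))
4. (u (w (g) (g) (g)) (g) (w (g) (g) (q (g) (g))))  →  (u (w (g) (g) (g)) (g) (w (g) (g) (g)))

normal form = (u (w (g) (g) (g)) (g) (w (g) (g) (g)))


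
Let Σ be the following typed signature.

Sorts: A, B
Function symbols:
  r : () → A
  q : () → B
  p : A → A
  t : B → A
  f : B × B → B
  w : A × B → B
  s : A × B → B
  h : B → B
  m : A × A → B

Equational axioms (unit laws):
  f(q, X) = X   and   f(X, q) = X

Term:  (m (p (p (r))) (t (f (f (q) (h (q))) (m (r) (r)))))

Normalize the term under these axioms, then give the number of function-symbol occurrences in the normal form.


1. (m (p (p (r))) (t (f (f (q) (h (q))) (m (r) (r)))))  →  (m (p (p (r))) (t (f (h (q)) (m (r) (r)))))
normal form: (m (p (p (r))) (t (f (h (q)) (m (r) (r)))))

size = 11


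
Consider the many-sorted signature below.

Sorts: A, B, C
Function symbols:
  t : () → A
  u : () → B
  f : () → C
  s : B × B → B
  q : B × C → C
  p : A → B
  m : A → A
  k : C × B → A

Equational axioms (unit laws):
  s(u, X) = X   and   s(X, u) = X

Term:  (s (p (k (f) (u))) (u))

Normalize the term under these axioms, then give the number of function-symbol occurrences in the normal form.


1. (s (p (k (f) (u))) (u))  →  (p (k (f) (u)))
normal form: (p (k (f) (u)))

size = 4


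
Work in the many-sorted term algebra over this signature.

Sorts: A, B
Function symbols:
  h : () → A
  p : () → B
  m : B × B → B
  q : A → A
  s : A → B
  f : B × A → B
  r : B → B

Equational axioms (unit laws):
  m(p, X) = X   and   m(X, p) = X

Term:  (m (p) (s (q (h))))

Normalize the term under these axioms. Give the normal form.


normal form = (s (q (h)))

1. (m (p) (s (q (h))))  →  (s (q (h)))


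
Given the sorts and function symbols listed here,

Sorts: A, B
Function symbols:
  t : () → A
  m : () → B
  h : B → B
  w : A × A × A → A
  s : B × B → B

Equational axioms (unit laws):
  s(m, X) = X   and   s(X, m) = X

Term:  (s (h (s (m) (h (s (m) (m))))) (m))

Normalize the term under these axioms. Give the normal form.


1. (s (h (s (m) (h (s (m) (m))))) (m))  →  (h (s (m) (h (s (m) (m)))))
2. (h (s (m) (h (s (m) (m)))))  →  (h (h (s (m) (m))))
3. (h (h (s (m) (m))))  →  (h (h (m)))

normal form = (h (h (m)))


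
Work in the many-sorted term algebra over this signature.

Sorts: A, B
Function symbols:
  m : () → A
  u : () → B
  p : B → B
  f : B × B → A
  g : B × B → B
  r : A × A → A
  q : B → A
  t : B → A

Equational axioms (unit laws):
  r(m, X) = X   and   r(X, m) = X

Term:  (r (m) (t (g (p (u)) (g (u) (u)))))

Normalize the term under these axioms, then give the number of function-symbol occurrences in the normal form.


1. (r (m) (t (g (p (u)) (g (u) (u)))))  →  (t (g (p (u)) (g (u) (u))))
normal form: (t (g (p (u)) (g (u) (u))))

size = 7


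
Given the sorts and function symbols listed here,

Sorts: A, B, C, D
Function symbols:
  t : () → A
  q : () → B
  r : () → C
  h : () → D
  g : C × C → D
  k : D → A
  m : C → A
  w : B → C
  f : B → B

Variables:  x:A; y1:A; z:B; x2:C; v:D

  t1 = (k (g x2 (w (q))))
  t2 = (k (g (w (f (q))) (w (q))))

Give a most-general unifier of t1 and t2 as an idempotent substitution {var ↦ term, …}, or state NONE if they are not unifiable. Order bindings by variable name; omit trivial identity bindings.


{x2 ↦ (w (f (q)))}


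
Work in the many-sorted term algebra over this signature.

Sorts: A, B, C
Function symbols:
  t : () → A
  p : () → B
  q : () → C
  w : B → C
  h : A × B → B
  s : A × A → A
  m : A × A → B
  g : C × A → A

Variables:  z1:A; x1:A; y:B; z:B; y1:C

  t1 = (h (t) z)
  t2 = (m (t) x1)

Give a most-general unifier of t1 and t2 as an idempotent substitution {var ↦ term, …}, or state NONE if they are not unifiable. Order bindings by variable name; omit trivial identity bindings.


head clash or occurs-check failure — not unifiable

NONE (not unifiable)


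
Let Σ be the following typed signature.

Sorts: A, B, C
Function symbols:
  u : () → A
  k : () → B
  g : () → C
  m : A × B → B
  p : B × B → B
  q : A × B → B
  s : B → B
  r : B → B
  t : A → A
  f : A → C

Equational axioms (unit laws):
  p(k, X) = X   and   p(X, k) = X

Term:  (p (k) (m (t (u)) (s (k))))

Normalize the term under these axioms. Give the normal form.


normal form = (m (t (u)) (s (k)))

1. (p (k) (m (t (u)) (s (k))))  →  (m (t (u)) (s (k)))


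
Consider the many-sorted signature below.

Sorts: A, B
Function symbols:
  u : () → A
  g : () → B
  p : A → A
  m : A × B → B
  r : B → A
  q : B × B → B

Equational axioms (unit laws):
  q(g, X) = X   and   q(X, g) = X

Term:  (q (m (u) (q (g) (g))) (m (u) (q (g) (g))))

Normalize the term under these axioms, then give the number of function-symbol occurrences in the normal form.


size = 7

1. (q (m (u) (q (g) (g))) (m (u) (q (g) (g))))  →  (q (m (u) (g)) (m (u) (q (g) (g))))
2. (q (m (u) (g)) (m (u) (q (g) (g))))  →  (q (m (u) (g)) (m (u) (g)))
normal form: (q (m (u) (g)) (m (u) (g)))


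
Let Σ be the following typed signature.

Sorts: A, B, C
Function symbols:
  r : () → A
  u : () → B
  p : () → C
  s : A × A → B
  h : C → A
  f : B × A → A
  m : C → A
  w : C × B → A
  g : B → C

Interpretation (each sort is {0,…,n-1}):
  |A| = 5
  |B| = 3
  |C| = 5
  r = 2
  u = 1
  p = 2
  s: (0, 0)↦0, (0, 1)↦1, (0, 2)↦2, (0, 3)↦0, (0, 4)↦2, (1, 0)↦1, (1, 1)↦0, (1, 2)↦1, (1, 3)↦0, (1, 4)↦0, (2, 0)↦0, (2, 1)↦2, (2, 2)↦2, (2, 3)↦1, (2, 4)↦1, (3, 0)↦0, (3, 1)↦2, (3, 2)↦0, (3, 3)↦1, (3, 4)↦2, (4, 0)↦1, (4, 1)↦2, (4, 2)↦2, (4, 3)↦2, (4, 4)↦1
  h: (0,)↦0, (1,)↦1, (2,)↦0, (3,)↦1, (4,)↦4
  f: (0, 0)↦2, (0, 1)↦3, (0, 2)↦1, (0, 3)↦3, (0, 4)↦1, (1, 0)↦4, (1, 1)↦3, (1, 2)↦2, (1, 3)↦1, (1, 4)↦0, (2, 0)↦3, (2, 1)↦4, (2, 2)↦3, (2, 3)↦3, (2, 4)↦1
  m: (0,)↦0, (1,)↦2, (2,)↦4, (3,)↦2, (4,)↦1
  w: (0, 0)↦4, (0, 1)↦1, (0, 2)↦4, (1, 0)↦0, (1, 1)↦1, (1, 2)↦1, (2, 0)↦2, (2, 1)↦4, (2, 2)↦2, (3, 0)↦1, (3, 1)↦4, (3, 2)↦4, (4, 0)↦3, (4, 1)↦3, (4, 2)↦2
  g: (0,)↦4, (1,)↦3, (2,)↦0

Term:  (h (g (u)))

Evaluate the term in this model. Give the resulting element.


  u = 1
  (g (u)) = g(1,) = 3
  (h (g (u))) = h(3,) = 1

value = 1


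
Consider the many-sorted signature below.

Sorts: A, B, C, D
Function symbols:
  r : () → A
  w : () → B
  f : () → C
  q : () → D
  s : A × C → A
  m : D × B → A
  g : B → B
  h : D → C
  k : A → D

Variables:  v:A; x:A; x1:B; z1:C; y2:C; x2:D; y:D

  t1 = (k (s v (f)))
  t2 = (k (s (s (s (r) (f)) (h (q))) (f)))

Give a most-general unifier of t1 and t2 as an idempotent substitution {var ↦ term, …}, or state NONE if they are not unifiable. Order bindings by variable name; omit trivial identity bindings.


{v ↦ (s (s (r) (f)) (h (q)))}


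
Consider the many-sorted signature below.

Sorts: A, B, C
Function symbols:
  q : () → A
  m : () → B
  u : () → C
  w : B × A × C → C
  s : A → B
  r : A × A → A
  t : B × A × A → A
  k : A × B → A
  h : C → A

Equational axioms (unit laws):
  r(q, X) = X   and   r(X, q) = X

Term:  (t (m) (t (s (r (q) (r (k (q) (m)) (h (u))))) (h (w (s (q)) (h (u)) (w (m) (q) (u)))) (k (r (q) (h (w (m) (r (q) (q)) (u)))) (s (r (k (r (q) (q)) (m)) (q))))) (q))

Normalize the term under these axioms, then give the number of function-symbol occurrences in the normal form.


size = 31

1. (t (m) (t (s (r (q) (r (k (q) (m)) (h (u))))) (h (w (s (q)) (h (u)) (w (m) (q) (u)))) (k (r (q) (h (w (m) (r (q) (q)) (u)))) (s (r (k (r (q) (q)) (m)) (q))))) (q))  →  (t (m) (t (s (r (k (q) (m)) (h (u)))) (h (w (s (q)) (h (u)) (w (m) (q) (u)))) (k (r (q) (h (w (m) (r (q) (q)) (u)))) (s (r (k (r (q) (q)) (m)) (q))))) (q))
2. (t (m) (t (s (r (k (q) (m)) (h (u)))) (h (w (s (q)) (h (u)) (w (m) (q) (u)))) (k (r (q) (h (w (m) (r (q) (q)) (u)))) (s (r (k (r (q) (q)) (m)) (q))))) (q))  →  (t (m) (t (s (r (k (q) (m)) (h (u)))) (h (w (s (q)) (h (u)) (w (m) (q) (u)))) (k (h (w (m) (r (q) (q)) (u))) (s (r (k (r (q) (q)) (m)) (q))))) (q))
3. (t (m) (t (s (r (k (q) (m)) (h (u)))) (h (w (s (q)) (h (u)) (w (m) (q) (u)))) (k (h (w (m) (r (q) (q)) (u))) (s (r (k (r (q) (q)) (m)) (q))))) (q))  →  (t (m) (t (s (r (k (q) (m)) (h (u)))) (h (w (s (q)) (h (u)) (w (m) (q) (u)))) (k (h (w (m) (q) (u))) (s (r (k (r (q) (q)) (m)) (q))))) (q))
4. (t (m) (t (s (r (k (q) (m)) (h (u)))) (h (w (s (q)) (h (u)) (w (m) (q) (u)))) (k (h (w (m) (q) (u))) (s (r (k (r (q) (q)) (m)) (q))))) (q))  →  (t (m) (t (s (r (k (q) (m)) (h (u)))) (h (w (s (q)) (h (u)) (w (m) (q) (u)))) (k (h (w (m) (q) (u))) (s (k (r (q) (q)) (m))))) (q))
5. (t (m) (t (s (r (k (q) (m)) (h (u)))) (h (w (s (q)) (h (u)) (w (m) (q) (u)))) (k (h (w (m) (q) (u))) (s (k (r (q) (q)) (m))))) (q))  →  (t (m) (t (s (r (k (q) (m)) (h (u)))) (h (w (s (q)) (h (u)) (w (m) (q) (u)))) (k (h (w (m) (q) (u))) (s (k (q) (m))))) (q))
normal form: (t (m) (t (s (r (k (q) (m)) (h (u)))) (h (w (s (q)) (h (u)) (w (m) (q) (u)))) (k (h (w (m) (q) (u))) (s (k (q) (m))))) (q))


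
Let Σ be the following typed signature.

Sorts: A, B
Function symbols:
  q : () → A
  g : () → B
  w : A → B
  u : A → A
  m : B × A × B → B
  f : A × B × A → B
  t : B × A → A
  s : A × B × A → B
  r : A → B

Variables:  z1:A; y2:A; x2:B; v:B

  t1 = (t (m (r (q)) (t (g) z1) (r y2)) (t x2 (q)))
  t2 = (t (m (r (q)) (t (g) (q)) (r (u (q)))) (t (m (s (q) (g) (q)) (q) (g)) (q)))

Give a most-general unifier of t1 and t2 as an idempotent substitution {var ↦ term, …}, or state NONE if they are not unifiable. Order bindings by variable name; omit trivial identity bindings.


{x2 ↦ (m (s (q) (g) (q)) (q) (g)), y2 ↦ (u (q)), z1 ↦ (q)}


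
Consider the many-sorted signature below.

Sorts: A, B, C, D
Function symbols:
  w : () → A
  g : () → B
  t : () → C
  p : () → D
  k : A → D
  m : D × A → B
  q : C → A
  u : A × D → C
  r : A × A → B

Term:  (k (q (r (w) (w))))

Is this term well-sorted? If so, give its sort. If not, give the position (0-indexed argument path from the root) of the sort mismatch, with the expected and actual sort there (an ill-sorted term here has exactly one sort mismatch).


      (w) : A
      (w) : A
    (r (w) (w)) : B
  (q (r (w) (w))) : ✗ arg 0 at [0, 0] has sort B, expected C

ill-sorted at position [0, 0]: expected C, got B


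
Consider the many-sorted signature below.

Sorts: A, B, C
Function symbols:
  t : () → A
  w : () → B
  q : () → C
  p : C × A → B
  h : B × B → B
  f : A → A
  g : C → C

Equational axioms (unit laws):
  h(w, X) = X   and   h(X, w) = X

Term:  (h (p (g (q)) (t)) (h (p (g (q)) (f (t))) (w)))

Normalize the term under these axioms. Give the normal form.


normal form = (h (p (g (q)) (t)) (p (g (q)) (f (t))))

1. (h (p (g (q)) (t)) (h (p (g (q)) (f (t))) (w)))  →  (h (p (g (q)) (t)) (p (g (q)) (f (t))))


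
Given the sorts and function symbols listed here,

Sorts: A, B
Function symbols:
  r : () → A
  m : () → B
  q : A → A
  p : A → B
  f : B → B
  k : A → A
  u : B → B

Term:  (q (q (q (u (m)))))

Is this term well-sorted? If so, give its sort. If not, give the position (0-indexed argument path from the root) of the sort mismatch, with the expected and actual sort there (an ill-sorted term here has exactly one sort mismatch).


        (m) : B
      (u (m)) : B
    (q (u (m))) : ✗ arg 0 at [0, 0, 0] has sort B, expected A

ill-sorted at position [0, 0, 0]: expected A, got B


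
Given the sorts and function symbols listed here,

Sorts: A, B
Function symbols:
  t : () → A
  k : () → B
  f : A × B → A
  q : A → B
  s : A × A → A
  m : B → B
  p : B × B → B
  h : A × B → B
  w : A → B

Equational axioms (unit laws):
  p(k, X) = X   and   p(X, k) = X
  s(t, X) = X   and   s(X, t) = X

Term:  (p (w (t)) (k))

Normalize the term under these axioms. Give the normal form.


1. (p (w (t)) (k))  →  (w (t))

normal form = (w (t))


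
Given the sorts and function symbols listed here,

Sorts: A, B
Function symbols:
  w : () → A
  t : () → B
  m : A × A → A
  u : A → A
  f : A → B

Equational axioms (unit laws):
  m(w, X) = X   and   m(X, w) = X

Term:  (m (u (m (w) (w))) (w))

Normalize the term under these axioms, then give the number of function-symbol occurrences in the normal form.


size = 2

1. (m (u (m (w) (w))) (w))  →  (u (m (w) (w)))
2. (u (m (w) (w)))  →  (u (w))
normal form: (u (w))


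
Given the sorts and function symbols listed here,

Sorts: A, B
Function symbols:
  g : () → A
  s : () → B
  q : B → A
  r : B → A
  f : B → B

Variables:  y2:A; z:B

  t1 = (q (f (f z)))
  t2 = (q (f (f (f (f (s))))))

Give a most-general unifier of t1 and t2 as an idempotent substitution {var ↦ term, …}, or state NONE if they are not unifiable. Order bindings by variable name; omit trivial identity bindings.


{z ↦ (f (f (s)))}


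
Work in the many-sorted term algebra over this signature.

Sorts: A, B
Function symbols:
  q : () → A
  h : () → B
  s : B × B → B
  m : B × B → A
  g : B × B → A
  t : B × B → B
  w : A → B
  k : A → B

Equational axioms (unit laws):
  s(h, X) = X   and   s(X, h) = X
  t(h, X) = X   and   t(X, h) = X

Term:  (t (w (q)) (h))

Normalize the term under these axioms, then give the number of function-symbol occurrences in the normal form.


size = 2

1. (t (w (q)) (h))  →  (w (q))
normal form: (w (q))


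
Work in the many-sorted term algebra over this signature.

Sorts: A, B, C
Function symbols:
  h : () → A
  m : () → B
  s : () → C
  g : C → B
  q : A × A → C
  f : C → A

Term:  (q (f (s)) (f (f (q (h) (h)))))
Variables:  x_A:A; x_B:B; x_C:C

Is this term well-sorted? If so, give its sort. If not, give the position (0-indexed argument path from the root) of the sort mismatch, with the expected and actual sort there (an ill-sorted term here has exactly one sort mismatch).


ill-sorted at position [1, 0]: expected C, got A

    (s) : C
  (f (s)) : A
        (h) : A
        (h) : A
      (q (h) (h)) : C
    (f (q (h) (h))) : A
  (f (f (q (h) (h)))) : ✗ arg 0 at [1, 0] has sort A, expected C


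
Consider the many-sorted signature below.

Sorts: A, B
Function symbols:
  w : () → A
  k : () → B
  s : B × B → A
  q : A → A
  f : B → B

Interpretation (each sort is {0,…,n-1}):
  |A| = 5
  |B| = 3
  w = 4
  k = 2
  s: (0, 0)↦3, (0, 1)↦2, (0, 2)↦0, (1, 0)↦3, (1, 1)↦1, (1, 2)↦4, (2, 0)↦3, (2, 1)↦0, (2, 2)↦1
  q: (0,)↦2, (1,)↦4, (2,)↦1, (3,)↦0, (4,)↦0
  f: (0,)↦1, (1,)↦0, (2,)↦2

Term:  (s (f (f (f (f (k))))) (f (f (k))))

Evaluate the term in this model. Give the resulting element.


  k = 2
  (f (k)) = f(2,) = 2
  (f (f (k))) = f(2,) = 2
  (f (f (f (k)))) = f(2,) = 2
  (f (f (f (f (k))))) = f(2,) = 2
  k = 2
  (f (k)) = f(2,) = 2
  (f (f (k))) = f(2,) = 2
  (s (f (f (f (f (k))))) (f (f (k)))) = s(2, 2) = 1

value = 1


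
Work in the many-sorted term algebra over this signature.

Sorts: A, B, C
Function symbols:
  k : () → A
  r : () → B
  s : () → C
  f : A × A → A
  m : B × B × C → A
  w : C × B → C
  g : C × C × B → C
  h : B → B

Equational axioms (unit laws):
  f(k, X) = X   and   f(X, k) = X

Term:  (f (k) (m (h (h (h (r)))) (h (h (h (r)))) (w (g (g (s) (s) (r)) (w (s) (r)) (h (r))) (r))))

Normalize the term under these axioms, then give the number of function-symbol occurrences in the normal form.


1. (f (k) (m (h (h (h (r)))) (h (h (h (r)))) (w (g (g (s) (s) (r)) (w (s) (r)) (h (r))) (r))))  →  (m (h (h (h (r)))) (h (h (h (r)))) (w (g (g (s) (s) (r)) (w (s) (r)) (h (r))) (r)))
normal form: (m (h (h (h (r)))) (h (h (h (r)))) (w (g (g (s) (s) (r)) (w (s) (r)) (h (r))) (r)))

size = 21


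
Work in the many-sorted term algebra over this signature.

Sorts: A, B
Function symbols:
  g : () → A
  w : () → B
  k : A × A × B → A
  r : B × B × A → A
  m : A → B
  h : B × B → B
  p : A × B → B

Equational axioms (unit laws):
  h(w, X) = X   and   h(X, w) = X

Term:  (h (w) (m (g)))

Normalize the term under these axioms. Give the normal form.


normal form = (m (g))

1. (h (w) (m (g)))  →  (m (g))


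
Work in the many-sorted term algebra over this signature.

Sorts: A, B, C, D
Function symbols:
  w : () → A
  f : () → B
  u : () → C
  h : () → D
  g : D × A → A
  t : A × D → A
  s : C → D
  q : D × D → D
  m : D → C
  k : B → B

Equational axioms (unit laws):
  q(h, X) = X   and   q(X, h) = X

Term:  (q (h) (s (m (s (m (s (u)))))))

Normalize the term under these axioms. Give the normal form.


1. (q (h) (s (m (s (m (s (u)))))))  →  (s (m (s (m (s (u))))))

normal form = (s (m (s (m (s (u))))))


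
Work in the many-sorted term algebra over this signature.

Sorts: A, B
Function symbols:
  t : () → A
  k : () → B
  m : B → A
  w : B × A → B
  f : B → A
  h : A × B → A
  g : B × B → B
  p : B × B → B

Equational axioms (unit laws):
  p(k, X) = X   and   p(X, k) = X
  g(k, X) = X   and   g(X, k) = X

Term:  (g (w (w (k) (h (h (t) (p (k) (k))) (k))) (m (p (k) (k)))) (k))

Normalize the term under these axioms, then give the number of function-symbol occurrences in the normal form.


1. (g (w (w (k) (h (h (t) (p (k) (k))) (k))) (m (p (k) (k)))) (k))  →  (w (w (k) (h (h (t) (p (k) (k))) (k))) (m (p (k) (k))))
2. (w (w (k) (h (h (t) (p (k) (k))) (k))) (m (p (k) (k))))  →  (w (w (k) (h (h (t) (k)) (k))) (m (p (k) (k))))
3. (w (w (k) (h (h (t) (k)) (k))) (m (p (k) (k))))  →  (w (w (k) (h (h (t) (k)) (k))) (m (k)))
normal form: (w (w (k) (h (h (t) (k)) (k))) (m (k)))

size = 10


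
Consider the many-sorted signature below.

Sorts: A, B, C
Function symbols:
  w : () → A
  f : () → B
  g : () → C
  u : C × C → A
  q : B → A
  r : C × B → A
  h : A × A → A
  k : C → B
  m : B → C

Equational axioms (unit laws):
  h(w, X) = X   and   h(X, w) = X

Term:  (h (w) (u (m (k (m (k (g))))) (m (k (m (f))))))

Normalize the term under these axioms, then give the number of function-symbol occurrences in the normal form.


1. (h (w) (u (m (k (m (k (g))))) (m (k (m (f))))))  →  (u (m (k (m (k (g))))) (m (k (m (f)))))
normal form: (u (m (k (m (k (g))))) (m (k (m (f)))))

size = 10


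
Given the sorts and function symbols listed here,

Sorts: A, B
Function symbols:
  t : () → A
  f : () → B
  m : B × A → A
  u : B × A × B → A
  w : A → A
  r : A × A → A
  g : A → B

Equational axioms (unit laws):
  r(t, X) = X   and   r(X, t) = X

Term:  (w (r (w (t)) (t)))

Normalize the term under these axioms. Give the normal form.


normal form = (w (w (t)))

1. (w (r (w (t)) (t)))  →  (w (w (t)))


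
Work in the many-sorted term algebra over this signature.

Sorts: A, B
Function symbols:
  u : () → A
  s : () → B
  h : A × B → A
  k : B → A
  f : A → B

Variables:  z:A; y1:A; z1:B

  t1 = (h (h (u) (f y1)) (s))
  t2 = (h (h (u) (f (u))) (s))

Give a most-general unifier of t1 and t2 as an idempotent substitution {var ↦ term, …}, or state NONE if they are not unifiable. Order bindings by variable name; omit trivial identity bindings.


{y1 ↦ (u)}


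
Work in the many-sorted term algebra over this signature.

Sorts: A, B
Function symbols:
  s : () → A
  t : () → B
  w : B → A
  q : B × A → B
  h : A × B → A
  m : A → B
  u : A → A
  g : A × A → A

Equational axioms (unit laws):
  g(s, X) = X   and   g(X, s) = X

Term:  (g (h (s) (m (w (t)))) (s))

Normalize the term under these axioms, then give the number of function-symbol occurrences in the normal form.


1. (g (h (s) (m (w (t)))) (s))  →  (h (s) (m (w (t))))
normal form: (h (s) (m (w (t))))

size = 5


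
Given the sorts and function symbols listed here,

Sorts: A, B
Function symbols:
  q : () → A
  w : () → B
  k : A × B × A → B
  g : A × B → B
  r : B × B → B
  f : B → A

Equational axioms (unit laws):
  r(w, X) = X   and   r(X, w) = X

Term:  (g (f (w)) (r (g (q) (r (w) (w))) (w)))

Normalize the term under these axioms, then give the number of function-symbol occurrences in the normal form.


1. (g (f (w)) (r (g (q) (r (w) (w))) (w)))  →  (g (f (w)) (g (q) (r (w) (w))))
2. (g (f (w)) (g (q) (r (w) (w))))  →  (g (f (w)) (g (q) (w)))
normal form: (g (f (w)) (g (q) (w)))

size = 6


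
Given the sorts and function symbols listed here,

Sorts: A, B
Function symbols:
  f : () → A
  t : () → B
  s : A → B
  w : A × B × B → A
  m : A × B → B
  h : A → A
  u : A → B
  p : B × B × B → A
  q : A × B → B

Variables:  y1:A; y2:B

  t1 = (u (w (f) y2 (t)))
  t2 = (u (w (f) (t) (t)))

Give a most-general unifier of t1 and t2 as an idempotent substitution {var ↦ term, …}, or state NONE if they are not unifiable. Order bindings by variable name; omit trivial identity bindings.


{y2 ↦ (t)}


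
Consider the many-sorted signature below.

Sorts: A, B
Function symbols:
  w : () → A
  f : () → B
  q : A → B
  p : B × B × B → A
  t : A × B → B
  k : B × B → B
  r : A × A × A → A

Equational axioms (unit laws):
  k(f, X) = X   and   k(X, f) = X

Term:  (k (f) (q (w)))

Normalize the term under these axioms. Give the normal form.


1. (k (f) (q (w)))  →  (q (w))

normal form = (q (w))


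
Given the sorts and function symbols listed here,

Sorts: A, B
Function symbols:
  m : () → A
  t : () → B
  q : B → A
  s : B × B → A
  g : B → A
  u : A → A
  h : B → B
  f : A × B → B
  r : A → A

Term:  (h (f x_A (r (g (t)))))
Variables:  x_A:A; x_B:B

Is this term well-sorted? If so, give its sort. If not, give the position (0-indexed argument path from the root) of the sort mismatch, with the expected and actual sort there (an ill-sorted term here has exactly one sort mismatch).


    x_A : A
        (t) : B
      (g (t)) : A
    (r (g (t))) : A
  (f x_A (r (g (t)))) : ✗ arg 1 at [0, 1] has sort A, expected B

ill-sorted at position [0, 1]: expected B, got A


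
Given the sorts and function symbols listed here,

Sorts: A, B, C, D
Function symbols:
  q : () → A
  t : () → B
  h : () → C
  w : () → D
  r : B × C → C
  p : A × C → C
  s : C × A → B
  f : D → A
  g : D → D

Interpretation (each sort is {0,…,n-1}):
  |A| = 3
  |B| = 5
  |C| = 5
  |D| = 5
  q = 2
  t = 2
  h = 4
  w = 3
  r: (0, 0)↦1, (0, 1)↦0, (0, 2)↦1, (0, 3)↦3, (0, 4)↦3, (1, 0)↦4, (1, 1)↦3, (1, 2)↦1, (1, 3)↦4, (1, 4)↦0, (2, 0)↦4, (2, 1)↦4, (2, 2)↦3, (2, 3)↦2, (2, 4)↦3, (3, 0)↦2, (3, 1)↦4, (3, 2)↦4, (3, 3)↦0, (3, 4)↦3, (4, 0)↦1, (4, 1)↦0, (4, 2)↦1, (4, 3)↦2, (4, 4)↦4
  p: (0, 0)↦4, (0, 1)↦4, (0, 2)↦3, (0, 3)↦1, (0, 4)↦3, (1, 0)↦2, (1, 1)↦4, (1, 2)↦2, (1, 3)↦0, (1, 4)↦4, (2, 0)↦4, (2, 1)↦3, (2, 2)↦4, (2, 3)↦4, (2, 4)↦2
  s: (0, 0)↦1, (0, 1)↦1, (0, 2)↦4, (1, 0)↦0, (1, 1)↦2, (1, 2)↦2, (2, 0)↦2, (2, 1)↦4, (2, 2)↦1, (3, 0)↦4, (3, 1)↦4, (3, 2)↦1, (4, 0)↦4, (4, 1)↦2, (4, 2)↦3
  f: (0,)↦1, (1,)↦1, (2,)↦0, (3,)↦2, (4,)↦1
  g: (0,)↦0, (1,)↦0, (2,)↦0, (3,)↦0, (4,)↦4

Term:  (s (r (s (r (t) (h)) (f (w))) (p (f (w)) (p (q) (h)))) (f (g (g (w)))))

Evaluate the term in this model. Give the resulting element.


value = 1

  t = 2
  h = 4
  (r (t) (h)) = r(2, 4) = 3
  w = 3
  (f (w)) = f(3,) = 2
  (s (r (t) (h)) (f (w))) = s(3, 2) = 1
  w = 3
  (f (w)) = f(3,) = 2
  q = 2
  h = 4
  (p (q) (h)) = p(2, 4) = 2
  (p (f (w)) (p (q) (h))) = p(2, 2) = 4
  (r (s (r (t) (h)) (f (w))) (p (f (w)) (p (q) (h)))) = r(1, 4) = 0
  w = 3
  (g (w)) = g(3,) = 0
  (g (g (w))) = g(0,) = 0
  (f (g (g (w)))) = f(0,) = 1
  (s (r (s (r (t) (h)) (f (w))) (p (f (w)) (p (q) (h)))) (f (g (g (w))))) = s(0, 1) = 1


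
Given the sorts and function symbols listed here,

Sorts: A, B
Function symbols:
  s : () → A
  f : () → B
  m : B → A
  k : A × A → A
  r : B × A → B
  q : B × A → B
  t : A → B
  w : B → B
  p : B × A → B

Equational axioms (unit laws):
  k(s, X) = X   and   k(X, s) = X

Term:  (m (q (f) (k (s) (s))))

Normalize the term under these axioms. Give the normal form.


1. (m (q (f) (k (s) (s))))  →  (m (q (f) (s)))

normal form = (m (q (f) (s)))


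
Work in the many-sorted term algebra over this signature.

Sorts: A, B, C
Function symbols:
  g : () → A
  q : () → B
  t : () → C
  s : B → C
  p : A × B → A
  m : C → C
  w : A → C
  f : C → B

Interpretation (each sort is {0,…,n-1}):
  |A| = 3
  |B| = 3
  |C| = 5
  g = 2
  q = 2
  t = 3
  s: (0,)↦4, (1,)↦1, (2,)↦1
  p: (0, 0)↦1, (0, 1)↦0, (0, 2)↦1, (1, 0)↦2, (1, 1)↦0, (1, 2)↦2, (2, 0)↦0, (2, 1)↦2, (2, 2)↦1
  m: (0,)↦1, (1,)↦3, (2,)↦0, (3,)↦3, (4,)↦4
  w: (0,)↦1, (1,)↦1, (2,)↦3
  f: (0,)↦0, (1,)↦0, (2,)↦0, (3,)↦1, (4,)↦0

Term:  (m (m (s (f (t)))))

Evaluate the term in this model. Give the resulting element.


  t = 3
  (f (t)) = f(3,) = 1
  (s (f (t))) = s(1,) = 1
  (m (s (f (t)))) = m(1,) = 3
  (m (m (s (f (t))))) = m(3,) = 3

value = 3


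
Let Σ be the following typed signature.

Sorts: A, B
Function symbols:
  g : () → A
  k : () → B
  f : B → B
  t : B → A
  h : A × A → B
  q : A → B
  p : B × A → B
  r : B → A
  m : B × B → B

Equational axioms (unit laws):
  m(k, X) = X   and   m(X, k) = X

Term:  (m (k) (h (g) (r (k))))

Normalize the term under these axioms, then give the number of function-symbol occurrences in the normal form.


size = 4

1. (m (k) (h (g) (r (k))))  →  (h (g) (r (k)))
normal form: (h (g) (r (k)))


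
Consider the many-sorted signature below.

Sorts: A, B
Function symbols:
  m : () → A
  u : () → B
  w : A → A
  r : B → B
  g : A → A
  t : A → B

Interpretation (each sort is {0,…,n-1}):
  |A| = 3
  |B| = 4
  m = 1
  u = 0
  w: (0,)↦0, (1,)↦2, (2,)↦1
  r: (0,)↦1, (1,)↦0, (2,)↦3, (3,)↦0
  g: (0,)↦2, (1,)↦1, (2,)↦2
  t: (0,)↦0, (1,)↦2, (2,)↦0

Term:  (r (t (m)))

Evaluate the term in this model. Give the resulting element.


value = 3

  m = 1
  (t (m)) = t(1,) = 2
  (r (t (m))) = r(2,) = 3


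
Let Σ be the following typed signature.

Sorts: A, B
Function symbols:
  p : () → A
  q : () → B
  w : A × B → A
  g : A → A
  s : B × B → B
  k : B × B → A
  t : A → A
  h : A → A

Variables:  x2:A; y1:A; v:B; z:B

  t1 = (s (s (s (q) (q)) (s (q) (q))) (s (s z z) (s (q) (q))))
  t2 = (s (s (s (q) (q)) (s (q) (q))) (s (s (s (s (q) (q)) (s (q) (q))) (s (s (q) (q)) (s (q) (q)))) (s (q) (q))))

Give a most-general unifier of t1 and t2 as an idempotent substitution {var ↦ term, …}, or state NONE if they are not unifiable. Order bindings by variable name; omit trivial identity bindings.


{z ↦ (s (s (q) (q)) (s (q) (q)))}


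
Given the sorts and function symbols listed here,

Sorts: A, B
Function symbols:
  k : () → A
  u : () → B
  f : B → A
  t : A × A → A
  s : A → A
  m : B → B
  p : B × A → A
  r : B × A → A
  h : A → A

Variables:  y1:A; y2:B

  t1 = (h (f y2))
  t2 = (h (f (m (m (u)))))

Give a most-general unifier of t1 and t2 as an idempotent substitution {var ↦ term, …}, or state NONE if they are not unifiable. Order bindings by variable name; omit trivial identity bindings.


{y2 ↦ (m (m (u)))}


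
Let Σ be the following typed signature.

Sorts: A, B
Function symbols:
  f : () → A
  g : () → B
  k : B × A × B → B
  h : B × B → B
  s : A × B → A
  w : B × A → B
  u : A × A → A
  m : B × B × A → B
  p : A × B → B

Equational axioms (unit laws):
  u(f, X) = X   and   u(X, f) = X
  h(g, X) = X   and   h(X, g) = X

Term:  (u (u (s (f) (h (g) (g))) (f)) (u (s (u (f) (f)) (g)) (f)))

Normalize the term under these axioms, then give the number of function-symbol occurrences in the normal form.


1. (u (u (s (f) (h (g) (g))) (f)) (u (s (u (f) (f)) (g)) (f)))  →  (u (s (f) (h (g) (g))) (u (s (u (f) (f)) (g)) (f)))
2. (u (s (f) (h (g) (g))) (u (s (u (f) (f)) (g)) (f)))  →  (u (s (f) (g)) (u (s (u (f) (f)) (g)) (f)))
3. (u (s (f) (g)) (u (s (u (f) (f)) (g)) (f)))  →  (u (s (f) (g)) (s (u (f) (f)) (g)))
4. (u (s (f) (g)) (s (u (f) (f)) (g)))  →  (u (s (f) (g)) (s (f) (g)))
normal form: (u (s (f) (g)) (s (f) (g)))

size = 7


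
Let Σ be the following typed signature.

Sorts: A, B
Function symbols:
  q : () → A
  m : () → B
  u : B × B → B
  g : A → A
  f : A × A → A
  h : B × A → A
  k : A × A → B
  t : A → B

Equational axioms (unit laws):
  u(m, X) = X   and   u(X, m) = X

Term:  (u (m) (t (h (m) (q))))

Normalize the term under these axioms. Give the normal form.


1. (u (m) (t (h (m) (q))))  →  (t (h (m) (q)))

normal form = (t (h (m) (q)))


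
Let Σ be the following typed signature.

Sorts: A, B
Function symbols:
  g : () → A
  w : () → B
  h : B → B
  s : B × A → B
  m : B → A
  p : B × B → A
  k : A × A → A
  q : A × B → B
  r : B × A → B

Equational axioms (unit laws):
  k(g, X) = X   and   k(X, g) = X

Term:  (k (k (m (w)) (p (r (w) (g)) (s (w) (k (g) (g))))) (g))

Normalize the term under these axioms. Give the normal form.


1. (k (k (m (w)) (p (r (w) (g)) (s (w) (k (g) (g))))) (g))  →  (k (m (w)) (p (r (w) (g)) (s (w) (k (g) (g)))))
2. (k (m (w)) (p (r (w) (g)) (s (w) (k (g) (g)))))  →  (k (m (w)) (p (r (w) (g)) (s (w) (g))))

normal form = (k (m (w)) (p (r (w) (g)) (s (w) (g))))


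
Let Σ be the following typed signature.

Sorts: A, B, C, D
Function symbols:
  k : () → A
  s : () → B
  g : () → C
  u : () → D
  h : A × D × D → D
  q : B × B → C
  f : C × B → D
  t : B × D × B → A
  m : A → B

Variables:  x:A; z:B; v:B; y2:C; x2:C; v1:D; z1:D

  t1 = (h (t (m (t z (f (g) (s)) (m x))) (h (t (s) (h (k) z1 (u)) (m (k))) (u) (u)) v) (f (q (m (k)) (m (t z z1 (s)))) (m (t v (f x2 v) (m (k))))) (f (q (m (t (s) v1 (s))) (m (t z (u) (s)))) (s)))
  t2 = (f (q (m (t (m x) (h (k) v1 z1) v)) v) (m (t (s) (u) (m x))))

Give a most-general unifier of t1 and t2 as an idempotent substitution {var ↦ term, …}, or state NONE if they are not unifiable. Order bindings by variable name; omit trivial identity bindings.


NONE (not unifiable)

head clash or occurs-check failure — not unifiable


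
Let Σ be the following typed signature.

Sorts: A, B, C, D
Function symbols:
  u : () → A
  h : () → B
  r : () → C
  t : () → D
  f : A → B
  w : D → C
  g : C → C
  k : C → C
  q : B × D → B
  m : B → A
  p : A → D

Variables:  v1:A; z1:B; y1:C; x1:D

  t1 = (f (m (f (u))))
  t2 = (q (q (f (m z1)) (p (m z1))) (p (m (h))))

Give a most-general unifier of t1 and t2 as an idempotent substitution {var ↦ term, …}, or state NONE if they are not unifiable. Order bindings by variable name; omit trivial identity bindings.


head clash or occurs-check failure — not unifiable

NONE (not unifiable)


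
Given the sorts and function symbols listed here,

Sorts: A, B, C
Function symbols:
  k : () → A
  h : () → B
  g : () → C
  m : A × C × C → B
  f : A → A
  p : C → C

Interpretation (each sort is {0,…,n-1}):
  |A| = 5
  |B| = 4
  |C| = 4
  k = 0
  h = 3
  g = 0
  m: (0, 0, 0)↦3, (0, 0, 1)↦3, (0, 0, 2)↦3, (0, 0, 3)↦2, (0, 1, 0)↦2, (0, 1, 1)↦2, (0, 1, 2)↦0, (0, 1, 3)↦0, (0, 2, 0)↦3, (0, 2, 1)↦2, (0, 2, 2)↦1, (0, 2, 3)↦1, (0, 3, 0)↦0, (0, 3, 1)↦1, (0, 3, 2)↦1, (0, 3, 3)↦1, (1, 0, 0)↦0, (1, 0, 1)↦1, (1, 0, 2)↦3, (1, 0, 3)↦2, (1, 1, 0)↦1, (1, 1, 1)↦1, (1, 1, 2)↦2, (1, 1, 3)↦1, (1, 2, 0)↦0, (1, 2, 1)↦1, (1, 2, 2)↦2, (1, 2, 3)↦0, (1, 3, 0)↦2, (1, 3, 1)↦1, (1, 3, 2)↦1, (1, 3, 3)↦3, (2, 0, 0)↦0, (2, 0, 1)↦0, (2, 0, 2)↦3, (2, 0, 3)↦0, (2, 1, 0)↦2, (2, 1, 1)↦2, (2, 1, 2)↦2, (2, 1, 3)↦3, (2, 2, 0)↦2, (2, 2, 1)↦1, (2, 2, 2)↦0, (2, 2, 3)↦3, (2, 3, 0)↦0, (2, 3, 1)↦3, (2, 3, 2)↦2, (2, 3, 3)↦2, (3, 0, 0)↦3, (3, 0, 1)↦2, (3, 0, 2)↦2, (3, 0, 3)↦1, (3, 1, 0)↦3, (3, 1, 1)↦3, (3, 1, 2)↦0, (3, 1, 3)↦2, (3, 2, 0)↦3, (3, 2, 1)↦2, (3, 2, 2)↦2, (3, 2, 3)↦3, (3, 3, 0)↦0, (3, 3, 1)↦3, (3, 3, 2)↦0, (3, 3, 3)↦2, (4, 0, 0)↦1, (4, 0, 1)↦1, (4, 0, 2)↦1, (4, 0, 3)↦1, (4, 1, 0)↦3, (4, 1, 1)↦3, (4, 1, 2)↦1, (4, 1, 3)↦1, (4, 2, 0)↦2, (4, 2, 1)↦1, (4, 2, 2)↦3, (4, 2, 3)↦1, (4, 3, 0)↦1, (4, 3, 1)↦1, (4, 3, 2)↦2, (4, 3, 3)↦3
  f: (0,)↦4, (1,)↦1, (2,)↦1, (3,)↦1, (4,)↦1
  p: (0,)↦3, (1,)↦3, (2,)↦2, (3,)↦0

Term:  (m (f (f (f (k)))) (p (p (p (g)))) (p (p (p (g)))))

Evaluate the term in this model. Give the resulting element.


value = 3

  k = 0
  (f (k)) = f(0,) = 4
  (f (f (k))) = f(4,) = 1
  (f (f (f (k)))) = f(1,) = 1
  g = 0
  (p (g)) = p(0,) = 3
  (p (p (g))) = p(3,) = 0
  (p (p (p (g)))) = p(0,) = 3
  g = 0
  (p (g)) = p(0,) = 3
  (p (p (g))) = p(3,) = 0
  (p (p (p (g)))) = p(0,) = 3
  (m (f (f (f (k)))) (p (p (p (g)))) (p (p (p (g))))) = m(1, 3, 3) = 3


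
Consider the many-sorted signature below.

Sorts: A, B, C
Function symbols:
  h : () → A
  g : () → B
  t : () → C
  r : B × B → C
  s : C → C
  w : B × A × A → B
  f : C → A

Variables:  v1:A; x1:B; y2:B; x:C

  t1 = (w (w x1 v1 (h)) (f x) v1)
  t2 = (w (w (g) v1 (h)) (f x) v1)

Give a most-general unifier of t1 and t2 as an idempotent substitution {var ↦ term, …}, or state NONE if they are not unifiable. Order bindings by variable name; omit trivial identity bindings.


{x1 ↦ (g)}


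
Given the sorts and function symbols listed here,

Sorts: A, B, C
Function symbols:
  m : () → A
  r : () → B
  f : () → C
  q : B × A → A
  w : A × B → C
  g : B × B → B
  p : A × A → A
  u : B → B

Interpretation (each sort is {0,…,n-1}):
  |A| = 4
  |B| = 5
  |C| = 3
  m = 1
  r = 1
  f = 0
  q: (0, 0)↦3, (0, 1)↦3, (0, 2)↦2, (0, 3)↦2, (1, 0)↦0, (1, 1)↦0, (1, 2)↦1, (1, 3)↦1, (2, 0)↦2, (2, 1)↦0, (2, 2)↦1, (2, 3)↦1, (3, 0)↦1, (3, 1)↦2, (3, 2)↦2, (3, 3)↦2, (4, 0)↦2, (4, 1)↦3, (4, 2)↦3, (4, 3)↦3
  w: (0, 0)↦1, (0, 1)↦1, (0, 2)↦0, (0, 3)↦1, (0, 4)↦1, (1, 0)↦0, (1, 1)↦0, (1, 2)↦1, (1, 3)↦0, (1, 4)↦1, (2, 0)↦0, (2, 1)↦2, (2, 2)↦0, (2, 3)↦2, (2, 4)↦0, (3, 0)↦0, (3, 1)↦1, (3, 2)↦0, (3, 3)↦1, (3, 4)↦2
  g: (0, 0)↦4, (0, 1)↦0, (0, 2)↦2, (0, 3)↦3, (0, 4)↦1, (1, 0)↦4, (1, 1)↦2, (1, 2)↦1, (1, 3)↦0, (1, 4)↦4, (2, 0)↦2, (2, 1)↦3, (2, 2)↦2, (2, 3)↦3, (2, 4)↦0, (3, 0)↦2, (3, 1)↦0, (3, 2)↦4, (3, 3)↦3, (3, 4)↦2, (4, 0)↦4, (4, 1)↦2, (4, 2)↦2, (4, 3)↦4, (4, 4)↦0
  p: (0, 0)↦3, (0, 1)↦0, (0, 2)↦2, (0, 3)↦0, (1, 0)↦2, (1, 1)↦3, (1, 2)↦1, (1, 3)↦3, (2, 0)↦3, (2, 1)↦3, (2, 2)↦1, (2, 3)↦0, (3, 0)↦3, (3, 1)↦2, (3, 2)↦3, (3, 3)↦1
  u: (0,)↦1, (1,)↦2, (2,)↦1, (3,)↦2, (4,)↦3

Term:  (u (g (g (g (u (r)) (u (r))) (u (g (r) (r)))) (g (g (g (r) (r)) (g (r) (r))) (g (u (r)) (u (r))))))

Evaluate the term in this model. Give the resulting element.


  r = 1
  (u (r)) = u(1,) = 2
  r = 1
  (u (r)) = u(1,) = 2
  (g (u (r)) (u (r))) = g(2, 2) = 2
  r = 1
  r = 1
  (g (r) (r)) = g(1, 1) = 2
  (u (g (r) (r))) = u(2,) = 1
  (g (g (u (r)) (u (r))) (u (g (r) (r)))) = g(2, 1) = 3
  r = 1
  r = 1
  (g (r) (r)) = g(1, 1) = 2
  r = 1
  r = 1
  (g (r) (r)) = g(1, 1) = 2
  (g (g (r) (r)) (g (r) (r))) = g(2, 2) = 2
  r = 1
  (u (r)) = u(1,) = 2
  r = 1
  (u (r)) = u(1,) = 2
  (g (u (r)) (u (r))) = g(2, 2) = 2
  (g (g (g (r) (r)) (g (r) (r))) (g (u (r)) (u (r)))) = g(2, 2) = 2
  (g (g (g (u (r)) (u (r))) (u (g (r) (r)))) (g (g (g (r) (r)) (g (r) (r))) (g (u (r)) (u (r))))) = g(3, 2) = 4
  (u (g (g (g (u (r)) (u (r))) (u (g (r) (r)))) (g (g (g (r) (r)) (g (r) (r))) (g (u (r)) (u (r)))))) = u(4,) = 3

value = 3
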